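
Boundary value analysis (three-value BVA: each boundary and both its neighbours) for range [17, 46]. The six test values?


Range: [17, 46]
Boundaries: just below min, min, min+1, max-1, max, just above max
Values: [16, 17, 18, 45, 46, 47]

[16, 17, 18, 45, 46, 47]


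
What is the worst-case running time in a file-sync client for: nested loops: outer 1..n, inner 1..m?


Reasoning: product of independent bounds
Complexity: O(n*m)

O(n*m)


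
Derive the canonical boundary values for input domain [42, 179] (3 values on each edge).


Range: [42, 179]
Boundaries: just below min, min, min+1, max-1, max, just above max
Values: [41, 42, 43, 178, 179, 180]

[41, 42, 43, 178, 179, 180]


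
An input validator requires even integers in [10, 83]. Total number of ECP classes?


Constraint: even integers in [10, 83]
Class 1: x < 10 — out-of-range invalid
Class 2: x in [10,83] but odd — wrong type invalid
Class 3: x in [10,83] and even — valid
Class 4: x > 83 — out-of-range invalid
Total equivalence classes: 4

4 equivalence classes


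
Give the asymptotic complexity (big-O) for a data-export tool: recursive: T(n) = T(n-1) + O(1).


Reasoning: linear recursion with constant work per frame
Complexity: O(n)

O(n)


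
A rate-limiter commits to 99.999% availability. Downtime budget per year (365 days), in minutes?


Formula: allowed downtime = period * (100 - SLA) / 100
Period (year (365 days)) = 525600 minutes
Unavailability fraction = (100 - 99.999) / 100
Allowed downtime = 525600 * (100 - 99.999) / 100
Allowed downtime = 5.256 minutes

5.256 minutes


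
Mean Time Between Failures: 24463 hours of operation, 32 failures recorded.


Formula: MTBF = Total operating time / Number of failures
MTBF = 24463 / 32
MTBF = 764.47 hours

764.47 hours


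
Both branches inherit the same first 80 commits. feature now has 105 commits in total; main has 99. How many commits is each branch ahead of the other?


Common ancestor: commit #80
feature commits after divergence: 105 - 80 = 25
main commits after divergence: 99 - 80 = 19
feature is 25 commits ahead of main
main is 19 commits ahead of feature

feature ahead: 25, main ahead: 19


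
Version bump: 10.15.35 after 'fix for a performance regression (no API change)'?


Current: 10.15.35
Change category: 'fix for a performance regression (no API change)' → patch bump
SemVer rule: patch bump → increment PATCH (MAJOR and MINOR unchanged)
New: 10.15.36

10.15.36


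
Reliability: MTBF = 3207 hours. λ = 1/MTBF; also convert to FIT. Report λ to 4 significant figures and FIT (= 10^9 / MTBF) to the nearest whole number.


Formula: λ = 1 / MTBF; FIT = λ × 1e9 = 1e9 / MTBF
λ = 1 / 3207 ≈ 3.118e-04 failures/hour
FIT = 1e9 / 3207 ≈ 311818 failures per 1e9 hours (nearest whole number)

λ = 3.118e-04 /h, FIT = 311818


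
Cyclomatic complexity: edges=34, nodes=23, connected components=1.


Formula: V(G) = E - N + 2P
V(G) = 34 - 23 + 2*1
V(G) = 11 + 2
V(G) = 13

13


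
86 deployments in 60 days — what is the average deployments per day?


Formula: deployments per day = releases / days
= 86 / 60
= 1.433 deploys/day
(equivalently, 10.03 deploys/week)

1.433 deploys/day


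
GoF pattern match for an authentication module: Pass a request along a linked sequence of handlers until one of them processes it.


This matches the Chain of Responsibility pattern

Chain of Responsibility


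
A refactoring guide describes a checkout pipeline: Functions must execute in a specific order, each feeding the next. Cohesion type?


Reasoning: Output of one is input to next
Type: Sequential cohesion

Sequential cohesion


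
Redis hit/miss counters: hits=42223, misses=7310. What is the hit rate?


Formula: hit rate = hits / (hits + misses) * 100
hit rate = 42223 / (42223 + 7310) * 100
hit rate = 42223 / 49533 * 100
hit rate = 85.24%

85.24%


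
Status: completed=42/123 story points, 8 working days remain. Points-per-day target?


Formula: Required rate = Remaining points / Days left
Remaining = 123 - 42 = 81 points
Required rate = 81 / 8 = 10.13 points/day

10.13 points/day


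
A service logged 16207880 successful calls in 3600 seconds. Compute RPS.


Formula: throughput = requests / seconds
throughput = 16207880 / 3600
throughput = 4502.19 requests/second

4502.19 requests/second


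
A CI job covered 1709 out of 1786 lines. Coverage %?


Coverage = covered / total * 100
Coverage = 1709 / 1786 * 100
Coverage = 95.69%

95.69%


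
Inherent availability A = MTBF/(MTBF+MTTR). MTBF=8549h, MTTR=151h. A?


Availability = MTBF / (MTBF + MTTR)
Availability = 8549 / (8549 + 151)
Availability = 8549 / 8700
Availability = 98.2644%

98.2644%


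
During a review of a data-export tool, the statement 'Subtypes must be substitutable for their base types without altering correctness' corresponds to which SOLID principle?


This describes the Liskov Substitution Principle (LSP)

Liskov Substitution Principle (LSP)


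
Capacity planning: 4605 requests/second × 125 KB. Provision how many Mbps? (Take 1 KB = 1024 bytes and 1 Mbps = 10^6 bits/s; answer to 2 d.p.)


Formula: Mbps = payload_bytes * RPS * 8 / 1e6
Payload per request = 125 KB = 125 * 1024 = 128000 bytes
Total bytes/sec = 128000 * 4605 = 589440000
Total bits/sec = 589440000 * 8 = 4715520000
Mbps = 4715520000 / 1e6 = 4715.52

4715.52 Mbps


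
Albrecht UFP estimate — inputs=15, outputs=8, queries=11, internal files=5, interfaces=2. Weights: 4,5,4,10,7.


UFP = EI*4 + EO*5 + EQ*4 + ILF*10 + EIF*7
UFP = 15*4 + 8*5 + 11*4 + 5*10 + 2*7
UFP = 60 + 40 + 44 + 50 + 14
UFP = 208

208


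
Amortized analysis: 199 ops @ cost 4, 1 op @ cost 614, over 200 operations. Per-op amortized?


Formula: Amortized cost = Total cost / Operations
Total cost = (199 * 4) + (1 * 614)
Total cost = 796 + 614 = 1410
Amortized = 1410 / 200 = 7.05

7.05


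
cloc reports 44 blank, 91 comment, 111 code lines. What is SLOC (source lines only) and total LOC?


Total LOC = blank + comment + code
Total LOC = 44 + 91 + 111 = 246
SLOC (source only) = code = 111

Total LOC: 246, SLOC: 111


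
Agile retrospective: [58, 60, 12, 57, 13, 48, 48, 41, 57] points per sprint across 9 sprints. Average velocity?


Formula: Avg velocity = Total points / Number of sprints
Points: [58, 60, 12, 57, 13, 48, 48, 41, 57]
Sum = 58 + 60 + 12 + 57 + 13 + 48 + 48 + 41 + 57 = 394
Avg velocity = 394 / 9 = 43.78 points/sprint

43.78 points/sprint


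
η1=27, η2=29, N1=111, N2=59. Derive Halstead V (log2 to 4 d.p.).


Formula: V = N * log2(η), where N = N1 + N2 and η = η1 + η2
η = 27 + 29 = 56
N = 111 + 59 = 170
log2(56) ≈ 5.8074
V = 170 * 5.8074 = 987.26

987.26


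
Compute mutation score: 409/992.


Mutation score = killed / total * 100
Mutation score = 409 / 992 * 100
Mutation score = 41.23%

41.23%


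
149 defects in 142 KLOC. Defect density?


Defect density = defects / KLOC
Defect density = 149 / 142
Defect density = 1.049 defects/KLOC

1.049 defects/KLOC


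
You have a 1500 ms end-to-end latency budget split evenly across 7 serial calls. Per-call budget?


Formula: per_stage = total_budget / stages
per_stage = 1500 / 7
per_stage = 214.29 ms

214.29 ms


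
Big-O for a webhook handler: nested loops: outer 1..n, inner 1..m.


Reasoning: product of independent bounds
Complexity: O(n*m)

O(n*m)


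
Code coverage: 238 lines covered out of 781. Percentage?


Coverage = covered / total * 100
Coverage = 238 / 781 * 100
Coverage = 30.47%

30.47%


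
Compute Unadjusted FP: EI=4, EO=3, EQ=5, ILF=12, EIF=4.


UFP = EI*4 + EO*5 + EQ*4 + ILF*10 + EIF*7
UFP = 4*4 + 3*5 + 5*4 + 12*10 + 4*7
UFP = 16 + 15 + 20 + 120 + 28
UFP = 199

199


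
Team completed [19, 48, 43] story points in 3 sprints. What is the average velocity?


Formula: Avg velocity = Total points / Number of sprints
Points: [19, 48, 43]
Sum = 19 + 48 + 43 = 110
Avg velocity = 110 / 3 = 36.67 points/sprint

36.67 points/sprint


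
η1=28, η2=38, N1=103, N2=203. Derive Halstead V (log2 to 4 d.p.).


Formula: V = N * log2(η), where N = N1 + N2 and η = η1 + η2
η = 28 + 38 = 66
N = 103 + 203 = 306
log2(66) ≈ 6.0444
V = 306 * 6.0444 = 1849.59

1849.59


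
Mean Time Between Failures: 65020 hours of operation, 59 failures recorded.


Formula: MTBF = Total operating time / Number of failures
MTBF = 65020 / 59
MTBF = 1102.03 hours

1102.03 hours


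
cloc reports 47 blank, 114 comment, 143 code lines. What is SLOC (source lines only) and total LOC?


Total LOC = blank + comment + code
Total LOC = 47 + 114 + 143 = 304
SLOC (source only) = code = 143

Total LOC: 304, SLOC: 143


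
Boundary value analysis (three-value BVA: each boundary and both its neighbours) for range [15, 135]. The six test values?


Range: [15, 135]
Boundaries: just below min, min, min+1, max-1, max, just above max
Values: [14, 15, 16, 134, 135, 136]

[14, 15, 16, 134, 135, 136]


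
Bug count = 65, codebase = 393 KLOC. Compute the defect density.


Defect density = defects / KLOC
Defect density = 65 / 393
Defect density = 0.165 defects/KLOC

0.165 defects/KLOC


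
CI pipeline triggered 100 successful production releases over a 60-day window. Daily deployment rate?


Formula: deployments per day = releases / days
= 100 / 60
= 1.667 deploys/day
(equivalently, 11.67 deploys/week)

1.667 deploys/day


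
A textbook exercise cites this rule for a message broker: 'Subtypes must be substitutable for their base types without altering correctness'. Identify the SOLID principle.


This describes the Liskov Substitution Principle (LSP)

Liskov Substitution Principle (LSP)


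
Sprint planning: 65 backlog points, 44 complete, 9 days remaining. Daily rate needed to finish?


Formula: Required rate = Remaining points / Days left
Remaining = 65 - 44 = 21 points
Required rate = 21 / 9 = 2.33 points/day

2.33 points/day


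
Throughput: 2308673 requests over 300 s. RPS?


Formula: throughput = requests / seconds
throughput = 2308673 / 300
throughput = 7695.58 requests/second

7695.58 requests/second


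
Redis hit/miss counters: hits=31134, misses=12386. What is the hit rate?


Formula: hit rate = hits / (hits + misses) * 100
hit rate = 31134 / (31134 + 12386) * 100
hit rate = 31134 / 43520 * 100
hit rate = 71.54%

71.54%


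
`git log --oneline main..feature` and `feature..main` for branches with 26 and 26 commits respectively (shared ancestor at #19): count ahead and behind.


Common ancestor: commit #19
feature commits after divergence: 26 - 19 = 7
main commits after divergence: 26 - 19 = 7
feature is 7 commits ahead of main
main is 7 commits ahead of feature

feature ahead: 7, main ahead: 7


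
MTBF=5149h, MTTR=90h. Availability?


Availability = MTBF / (MTBF + MTTR)
Availability = 5149 / (5149 + 90)
Availability = 5149 / 5239
Availability = 98.2821%

98.2821%


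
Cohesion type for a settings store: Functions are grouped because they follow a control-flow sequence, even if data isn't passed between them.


Reasoning: Grouped by order of execution within a routine, not by data flow
Type: Procedural cohesion

Procedural cohesion


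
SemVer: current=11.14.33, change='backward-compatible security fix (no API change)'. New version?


Current: 11.14.33
Change category: 'backward-compatible security fix (no API change)' → patch bump
SemVer rule: patch bump → increment PATCH (MAJOR and MINOR unchanged)
New: 11.14.34

11.14.34


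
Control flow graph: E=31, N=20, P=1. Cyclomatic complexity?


Formula: V(G) = E - N + 2P
V(G) = 31 - 20 + 2*1
V(G) = 11 + 2
V(G) = 13

13


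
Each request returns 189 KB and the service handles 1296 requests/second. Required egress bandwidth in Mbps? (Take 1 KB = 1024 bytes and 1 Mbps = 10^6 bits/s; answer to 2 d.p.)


Formula: Mbps = payload_bytes * RPS * 8 / 1e6
Payload per request = 189 KB = 189 * 1024 = 193536 bytes
Total bytes/sec = 193536 * 1296 = 250822656
Total bits/sec = 250822656 * 8 = 2006581248
Mbps = 2006581248 / 1e6 = 2006.58

2006.58 Mbps


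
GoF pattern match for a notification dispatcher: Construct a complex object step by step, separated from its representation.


This matches the Builder pattern

Builder


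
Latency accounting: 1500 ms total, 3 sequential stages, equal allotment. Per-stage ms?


Formula: per_stage = total_budget / stages
per_stage = 1500 / 3
per_stage = 500.0 ms

500.0 ms


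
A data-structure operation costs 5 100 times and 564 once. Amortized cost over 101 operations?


Formula: Amortized cost = Total cost / Operations
Total cost = (100 * 5) + (1 * 564)
Total cost = 500 + 564 = 1064
Amortized = 1064 / 101 = 10.5347

10.5347


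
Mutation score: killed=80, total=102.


Mutation score = killed / total * 100
Mutation score = 80 / 102 * 100
Mutation score = 78.43%

78.43%


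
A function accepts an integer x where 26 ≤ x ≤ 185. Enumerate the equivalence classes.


Valid range: [26, 185]
Class 1: x < 26 — invalid
Class 2: 26 ≤ x ≤ 185 — valid
Class 3: x > 185 — invalid
Total equivalence classes: 3

3 equivalence classes


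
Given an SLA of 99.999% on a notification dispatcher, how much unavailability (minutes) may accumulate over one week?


Formula: allowed downtime = period * (100 - SLA) / 100
Period (week) = 10080 minutes
Unavailability fraction = (100 - 99.999) / 100
Allowed downtime = 10080 * (100 - 99.999) / 100
Allowed downtime = 0.1008 minutes

0.1008 minutes


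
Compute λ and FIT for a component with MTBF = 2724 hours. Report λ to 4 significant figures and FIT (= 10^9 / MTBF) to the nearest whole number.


Formula: λ = 1 / MTBF; FIT = λ × 1e9 = 1e9 / MTBF
λ = 1 / 2724 ≈ 3.671e-04 failures/hour
FIT = 1e9 / 2724 ≈ 367107 failures per 1e9 hours (nearest whole number)

λ = 3.671e-04 /h, FIT = 367107


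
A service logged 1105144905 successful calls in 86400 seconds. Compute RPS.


Formula: throughput = requests / seconds
throughput = 1105144905 / 86400
throughput = 12791.03 requests/second

12791.03 requests/second


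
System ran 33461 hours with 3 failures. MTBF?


Formula: MTBF = Total operating time / Number of failures
MTBF = 33461 / 3
MTBF = 11153.67 hours

11153.67 hours


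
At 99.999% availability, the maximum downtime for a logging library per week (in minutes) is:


Formula: allowed downtime = period * (100 - SLA) / 100
Period (week) = 10080 minutes
Unavailability fraction = (100 - 99.999) / 100
Allowed downtime = 10080 * (100 - 99.999) / 100
Allowed downtime = 0.1008 minutes

0.1008 minutes


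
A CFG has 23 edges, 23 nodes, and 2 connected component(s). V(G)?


Formula: V(G) = E - N + 2P
V(G) = 23 - 23 + 2*2
V(G) = 0 + 4
V(G) = 4

4


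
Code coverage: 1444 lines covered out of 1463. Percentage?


Coverage = covered / total * 100
Coverage = 1444 / 1463 * 100
Coverage = 98.7%

98.7%


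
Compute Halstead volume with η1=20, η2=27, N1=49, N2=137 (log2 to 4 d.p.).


Formula: V = N * log2(η), where N = N1 + N2 and η = η1 + η2
η = 20 + 27 = 47
N = 49 + 137 = 186
log2(47) ≈ 5.5546
V = 186 * 5.5546 = 1033.16

1033.16


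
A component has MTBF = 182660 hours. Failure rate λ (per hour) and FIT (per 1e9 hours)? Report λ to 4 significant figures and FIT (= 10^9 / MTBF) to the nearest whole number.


Formula: λ = 1 / MTBF; FIT = λ × 1e9 = 1e9 / MTBF
λ = 1 / 182660 ≈ 5.475e-06 failures/hour
FIT = 1e9 / 182660 ≈ 5475 failures per 1e9 hours (nearest whole number)

λ = 5.475e-06 /h, FIT = 5475


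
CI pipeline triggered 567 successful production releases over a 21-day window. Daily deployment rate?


Formula: deployments per day = releases / days
= 567 / 21
= 27.0 deploys/day
(equivalently, 189.0 deploys/week)

27.0 deploys/day


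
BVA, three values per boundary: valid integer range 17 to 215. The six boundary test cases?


Range: [17, 215]
Boundaries: just below min, min, min+1, max-1, max, just above max
Values: [16, 17, 18, 214, 215, 216]

[16, 17, 18, 214, 215, 216]


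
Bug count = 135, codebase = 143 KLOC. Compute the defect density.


Defect density = defects / KLOC
Defect density = 135 / 143
Defect density = 0.944 defects/KLOC

0.944 defects/KLOC


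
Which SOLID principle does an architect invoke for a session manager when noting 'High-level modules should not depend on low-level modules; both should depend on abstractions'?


This describes the Dependency Inversion Principle (DIP)

Dependency Inversion Principle (DIP)


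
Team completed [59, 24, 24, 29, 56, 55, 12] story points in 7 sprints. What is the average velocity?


Formula: Avg velocity = Total points / Number of sprints
Points: [59, 24, 24, 29, 56, 55, 12]
Sum = 59 + 24 + 24 + 29 + 56 + 55 + 12 = 259
Avg velocity = 259 / 7 = 37.0 points/sprint

37.0 points/sprint


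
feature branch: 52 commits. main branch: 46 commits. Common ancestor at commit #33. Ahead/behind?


Common ancestor: commit #33
feature commits after divergence: 52 - 33 = 19
main commits after divergence: 46 - 33 = 13
feature is 19 commits ahead of main
main is 13 commits ahead of feature

feature ahead: 19, main ahead: 13


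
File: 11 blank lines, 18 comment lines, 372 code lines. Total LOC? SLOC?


Total LOC = blank + comment + code
Total LOC = 11 + 18 + 372 = 401
SLOC (source only) = code = 372

Total LOC: 401, SLOC: 372


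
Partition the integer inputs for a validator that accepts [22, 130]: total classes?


Valid range: [22, 130]
Class 1: x < 22 — invalid
Class 2: 22 ≤ x ≤ 130 — valid
Class 3: x > 130 — invalid
Total equivalence classes: 3

3 equivalence classes


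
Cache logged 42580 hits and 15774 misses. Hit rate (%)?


Formula: hit rate = hits / (hits + misses) * 100
hit rate = 42580 / (42580 + 15774) * 100
hit rate = 42580 / 58354 * 100
hit rate = 72.97%

72.97%


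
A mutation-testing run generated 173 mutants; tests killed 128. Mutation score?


Mutation score = killed / total * 100
Mutation score = 128 / 173 * 100
Mutation score = 73.99%

73.99%


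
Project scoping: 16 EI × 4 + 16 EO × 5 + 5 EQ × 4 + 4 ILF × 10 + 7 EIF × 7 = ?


UFP = EI*4 + EO*5 + EQ*4 + ILF*10 + EIF*7
UFP = 16*4 + 16*5 + 5*4 + 4*10 + 7*7
UFP = 64 + 80 + 20 + 40 + 49
UFP = 253

253


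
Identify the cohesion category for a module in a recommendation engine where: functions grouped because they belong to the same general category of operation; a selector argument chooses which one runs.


Reasoning: Grouped by category of activity, not by data or sequence
Type: Logical cohesion

Logical cohesion


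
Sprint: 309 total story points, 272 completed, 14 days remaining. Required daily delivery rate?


Formula: Required rate = Remaining points / Days left
Remaining = 309 - 272 = 37 points
Required rate = 37 / 14 = 2.64 points/day

2.64 points/day


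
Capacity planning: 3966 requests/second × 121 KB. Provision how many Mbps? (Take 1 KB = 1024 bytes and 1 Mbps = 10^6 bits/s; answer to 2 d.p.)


Formula: Mbps = payload_bytes * RPS * 8 / 1e6
Payload per request = 121 KB = 121 * 1024 = 123904 bytes
Total bytes/sec = 123904 * 3966 = 491403264
Total bits/sec = 491403264 * 8 = 3931226112
Mbps = 3931226112 / 1e6 = 3931.23

3931.23 Mbps


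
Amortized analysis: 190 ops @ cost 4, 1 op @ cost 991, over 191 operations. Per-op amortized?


Formula: Amortized cost = Total cost / Operations
Total cost = (190 * 4) + (1 * 991)
Total cost = 760 + 991 = 1751
Amortized = 1751 / 191 = 9.1675

9.1675


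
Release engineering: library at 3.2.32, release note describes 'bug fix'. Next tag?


Current: 3.2.32
Change category: 'bug fix' → patch bump
SemVer rule: patch bump → increment PATCH (MAJOR and MINOR unchanged)
New: 3.2.33

3.2.33


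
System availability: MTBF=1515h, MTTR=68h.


Availability = MTBF / (MTBF + MTTR)
Availability = 1515 / (1515 + 68)
Availability = 1515 / 1583
Availability = 95.7044%

95.7044%


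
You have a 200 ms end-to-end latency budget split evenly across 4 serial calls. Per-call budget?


Formula: per_stage = total_budget / stages
per_stage = 200 / 4
per_stage = 50.0 ms

50.0 ms


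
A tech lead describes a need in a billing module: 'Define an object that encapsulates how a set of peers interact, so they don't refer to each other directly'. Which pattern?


This matches the Mediator pattern

Mediator


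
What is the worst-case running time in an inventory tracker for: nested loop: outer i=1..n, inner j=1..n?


Reasoning: n iterations times n iterations
Complexity: O(n^2)

O(n^2)


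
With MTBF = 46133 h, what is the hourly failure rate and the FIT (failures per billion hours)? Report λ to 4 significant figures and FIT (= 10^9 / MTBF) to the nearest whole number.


Formula: λ = 1 / MTBF; FIT = λ × 1e9 = 1e9 / MTBF
λ = 1 / 46133 ≈ 2.168e-05 failures/hour
FIT = 1e9 / 46133 ≈ 21676 failures per 1e9 hours (nearest whole number)

λ = 2.168e-05 /h, FIT = 21676


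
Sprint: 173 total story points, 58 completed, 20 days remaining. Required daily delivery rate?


Formula: Required rate = Remaining points / Days left
Remaining = 173 - 58 = 115 points
Required rate = 115 / 20 = 5.75 points/day

5.75 points/day


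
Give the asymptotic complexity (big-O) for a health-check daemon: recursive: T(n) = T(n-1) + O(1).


Reasoning: linear recursion with constant work per frame
Complexity: O(n)

O(n)


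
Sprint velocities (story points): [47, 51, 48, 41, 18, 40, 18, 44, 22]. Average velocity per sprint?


Formula: Avg velocity = Total points / Number of sprints
Points: [47, 51, 48, 41, 18, 40, 18, 44, 22]
Sum = 47 + 51 + 48 + 41 + 18 + 40 + 18 + 44 + 22 = 329
Avg velocity = 329 / 9 = 36.56 points/sprint

36.56 points/sprint


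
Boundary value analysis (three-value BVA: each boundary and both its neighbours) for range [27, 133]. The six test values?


Range: [27, 133]
Boundaries: just below min, min, min+1, max-1, max, just above max
Values: [26, 27, 28, 132, 133, 134]

[26, 27, 28, 132, 133, 134]


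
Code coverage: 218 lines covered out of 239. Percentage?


Coverage = covered / total * 100
Coverage = 218 / 239 * 100
Coverage = 91.21%

91.21%


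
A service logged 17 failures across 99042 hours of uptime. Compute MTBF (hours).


Formula: MTBF = Total operating time / Number of failures
MTBF = 99042 / 17
MTBF = 5826.0 hours

5826.0 hours


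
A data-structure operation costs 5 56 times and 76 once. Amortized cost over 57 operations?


Formula: Amortized cost = Total cost / Operations
Total cost = (56 * 5) + (1 * 76)
Total cost = 280 + 76 = 356
Amortized = 356 / 57 = 6.2456

6.2456


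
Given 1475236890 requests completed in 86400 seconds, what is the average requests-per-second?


Formula: throughput = requests / seconds
throughput = 1475236890 / 86400
throughput = 17074.5 requests/second

17074.5 requests/second


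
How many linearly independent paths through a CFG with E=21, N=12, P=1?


Formula: V(G) = E - N + 2P
V(G) = 21 - 12 + 2*1
V(G) = 9 + 2
V(G) = 11

11


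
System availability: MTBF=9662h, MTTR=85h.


Availability = MTBF / (MTBF + MTTR)
Availability = 9662 / (9662 + 85)
Availability = 9662 / 9747
Availability = 99.1279%

99.1279%


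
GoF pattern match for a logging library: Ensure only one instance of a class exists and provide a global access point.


This matches the Singleton pattern

Singleton


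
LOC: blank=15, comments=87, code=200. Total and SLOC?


Total LOC = blank + comment + code
Total LOC = 15 + 87 + 200 = 302
SLOC (source only) = code = 200

Total LOC: 302, SLOC: 200


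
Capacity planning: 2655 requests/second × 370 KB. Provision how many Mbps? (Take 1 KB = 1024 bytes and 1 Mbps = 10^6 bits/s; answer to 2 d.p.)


Formula: Mbps = payload_bytes * RPS * 8 / 1e6
Payload per request = 370 KB = 370 * 1024 = 378880 bytes
Total bytes/sec = 378880 * 2655 = 1005926400
Total bits/sec = 1005926400 * 8 = 8047411200
Mbps = 8047411200 / 1e6 = 8047.41

8047.41 Mbps


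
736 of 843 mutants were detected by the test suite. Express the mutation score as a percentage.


Mutation score = killed / total * 100
Mutation score = 736 / 843 * 100
Mutation score = 87.31%

87.31%


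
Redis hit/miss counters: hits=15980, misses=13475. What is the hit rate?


Formula: hit rate = hits / (hits + misses) * 100
hit rate = 15980 / (15980 + 13475) * 100
hit rate = 15980 / 29455 * 100
hit rate = 54.25%

54.25%


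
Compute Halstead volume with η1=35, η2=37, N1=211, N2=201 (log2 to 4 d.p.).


Formula: V = N * log2(η), where N = N1 + N2 and η = η1 + η2
η = 35 + 37 = 72
N = 211 + 201 = 412
log2(72) ≈ 6.1699
V = 412 * 6.1699 = 2542.00

2542.00


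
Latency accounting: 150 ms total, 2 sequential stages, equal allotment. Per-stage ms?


Formula: per_stage = total_budget / stages
per_stage = 150 / 2
per_stage = 75.0 ms

75.0 ms


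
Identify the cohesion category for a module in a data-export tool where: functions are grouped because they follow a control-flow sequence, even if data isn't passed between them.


Reasoning: Grouped by order of execution within a routine, not by data flow
Type: Procedural cohesion

Procedural cohesion


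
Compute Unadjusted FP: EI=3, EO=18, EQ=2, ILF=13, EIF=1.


UFP = EI*4 + EO*5 + EQ*4 + ILF*10 + EIF*7
UFP = 3*4 + 18*5 + 2*4 + 13*10 + 1*7
UFP = 12 + 90 + 8 + 130 + 7
UFP = 247

247


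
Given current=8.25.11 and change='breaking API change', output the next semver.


Current: 8.25.11
Change category: 'breaking API change' → major bump
SemVer rule: major bump → increment MAJOR, reset MINOR and PATCH to 0
New: 9.0.0

9.0.0


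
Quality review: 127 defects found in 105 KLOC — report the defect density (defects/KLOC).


Defect density = defects / KLOC
Defect density = 127 / 105
Defect density = 1.21 defects/KLOC

1.21 defects/KLOC


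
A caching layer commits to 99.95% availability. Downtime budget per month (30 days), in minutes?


Formula: allowed downtime = period * (100 - SLA) / 100
Period (month (30 days)) = 43200 minutes
Unavailability fraction = (100 - 99.95) / 100
Allowed downtime = 43200 * (100 - 99.95) / 100
Allowed downtime = 21.6 minutes

21.6 minutes


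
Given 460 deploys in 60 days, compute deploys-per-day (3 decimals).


Formula: deployments per day = releases / days
= 460 / 60
= 7.667 deploys/day
(equivalently, 53.67 deploys/week)

7.667 deploys/day


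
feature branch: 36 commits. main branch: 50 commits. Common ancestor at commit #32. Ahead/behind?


Common ancestor: commit #32
feature commits after divergence: 36 - 32 = 4
main commits after divergence: 50 - 32 = 18
feature is 4 commits ahead of main
main is 18 commits ahead of feature

feature ahead: 4, main ahead: 18


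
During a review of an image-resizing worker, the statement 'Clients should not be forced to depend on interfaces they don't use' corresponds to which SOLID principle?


This describes the Interface Segregation Principle (ISP)

Interface Segregation Principle (ISP)


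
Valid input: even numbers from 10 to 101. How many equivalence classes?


Constraint: even integers in [10, 101]
Class 1: x < 10 — out-of-range invalid
Class 2: x in [10,101] but odd — wrong type invalid
Class 3: x in [10,101] and even — valid
Class 4: x > 101 — out-of-range invalid
Total equivalence classes: 4

4 equivalence classes


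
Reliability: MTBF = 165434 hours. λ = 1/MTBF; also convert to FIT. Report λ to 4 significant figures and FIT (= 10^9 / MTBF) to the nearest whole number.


Formula: λ = 1 / MTBF; FIT = λ × 1e9 = 1e9 / MTBF
λ = 1 / 165434 ≈ 6.045e-06 failures/hour
FIT = 1e9 / 165434 ≈ 6045 failures per 1e9 hours (nearest whole number)

λ = 6.045e-06 /h, FIT = 6045


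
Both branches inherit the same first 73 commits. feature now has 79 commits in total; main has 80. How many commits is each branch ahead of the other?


Common ancestor: commit #73
feature commits after divergence: 79 - 73 = 6
main commits after divergence: 80 - 73 = 7
feature is 6 commits ahead of main
main is 7 commits ahead of feature

feature ahead: 6, main ahead: 7


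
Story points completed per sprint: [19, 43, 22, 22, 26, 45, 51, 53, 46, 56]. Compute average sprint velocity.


Formula: Avg velocity = Total points / Number of sprints
Points: [19, 43, 22, 22, 26, 45, 51, 53, 46, 56]
Sum = 19 + 43 + 22 + 22 + 26 + 45 + 51 + 53 + 46 + 56 = 383
Avg velocity = 383 / 10 = 38.3 points/sprint

38.3 points/sprint


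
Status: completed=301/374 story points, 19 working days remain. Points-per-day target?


Formula: Required rate = Remaining points / Days left
Remaining = 374 - 301 = 73 points
Required rate = 73 / 19 = 3.84 points/day

3.84 points/day


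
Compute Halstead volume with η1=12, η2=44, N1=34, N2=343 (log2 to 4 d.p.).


Formula: V = N * log2(η), where N = N1 + N2 and η = η1 + η2
η = 12 + 44 = 56
N = 34 + 343 = 377
log2(56) ≈ 5.8074
V = 377 * 5.8074 = 2189.39

2189.39


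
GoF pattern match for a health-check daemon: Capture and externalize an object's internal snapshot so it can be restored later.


This matches the Memento pattern

Memento


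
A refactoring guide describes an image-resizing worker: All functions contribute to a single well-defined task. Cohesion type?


Reasoning: Best: single purpose
Type: Functional cohesion

Functional cohesion


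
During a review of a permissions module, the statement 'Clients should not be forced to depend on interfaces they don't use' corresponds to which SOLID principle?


This describes the Interface Segregation Principle (ISP)

Interface Segregation Principle (ISP)


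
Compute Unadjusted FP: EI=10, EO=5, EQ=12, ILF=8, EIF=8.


UFP = EI*4 + EO*5 + EQ*4 + ILF*10 + EIF*7
UFP = 10*4 + 5*5 + 12*4 + 8*10 + 8*7
UFP = 40 + 25 + 48 + 80 + 56
UFP = 249

249


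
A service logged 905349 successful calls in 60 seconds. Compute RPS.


Formula: throughput = requests / seconds
throughput = 905349 / 60
throughput = 15089.15 requests/second

15089.15 requests/second


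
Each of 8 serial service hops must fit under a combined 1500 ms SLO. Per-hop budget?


Formula: per_stage = total_budget / stages
per_stage = 1500 / 8
per_stage = 187.5 ms

187.5 ms


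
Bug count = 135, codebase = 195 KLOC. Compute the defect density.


Defect density = defects / KLOC
Defect density = 135 / 195
Defect density = 0.692 defects/KLOC

0.692 defects/KLOC


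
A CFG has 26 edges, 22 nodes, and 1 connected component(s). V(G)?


Formula: V(G) = E - N + 2P
V(G) = 26 - 22 + 2*1
V(G) = 4 + 2
V(G) = 6

6


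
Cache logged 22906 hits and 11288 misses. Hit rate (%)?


Formula: hit rate = hits / (hits + misses) * 100
hit rate = 22906 / (22906 + 11288) * 100
hit rate = 22906 / 34194 * 100
hit rate = 66.99%

66.99%


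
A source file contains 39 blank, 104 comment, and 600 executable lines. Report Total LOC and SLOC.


Total LOC = blank + comment + code
Total LOC = 39 + 104 + 600 = 743
SLOC (source only) = code = 600

Total LOC: 743, SLOC: 600


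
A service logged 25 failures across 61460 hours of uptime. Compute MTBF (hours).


Formula: MTBF = Total operating time / Number of failures
MTBF = 61460 / 25
MTBF = 2458.4 hours

2458.4 hours


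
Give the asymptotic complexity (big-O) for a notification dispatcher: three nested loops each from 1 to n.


Reasoning: three levels of nesting over n
Complexity: O(n^3)

O(n^3)


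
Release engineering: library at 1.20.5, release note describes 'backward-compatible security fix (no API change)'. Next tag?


Current: 1.20.5
Change category: 'backward-compatible security fix (no API change)' → patch bump
SemVer rule: patch bump → increment PATCH (MAJOR and MINOR unchanged)
New: 1.20.6

1.20.6


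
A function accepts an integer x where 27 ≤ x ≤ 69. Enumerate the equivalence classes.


Valid range: [27, 69]
Class 1: x < 27 — invalid
Class 2: 27 ≤ x ≤ 69 — valid
Class 3: x > 69 — invalid
Total equivalence classes: 3

3 equivalence classes


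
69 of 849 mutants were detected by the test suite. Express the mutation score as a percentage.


Mutation score = killed / total * 100
Mutation score = 69 / 849 * 100
Mutation score = 8.13%

8.13%


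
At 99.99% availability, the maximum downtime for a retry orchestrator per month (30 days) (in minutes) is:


Formula: allowed downtime = period * (100 - SLA) / 100
Period (month (30 days)) = 43200 minutes
Unavailability fraction = (100 - 99.99) / 100
Allowed downtime = 43200 * (100 - 99.99) / 100
Allowed downtime = 4.32 minutes

4.32 minutes


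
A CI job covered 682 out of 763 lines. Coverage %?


Coverage = covered / total * 100
Coverage = 682 / 763 * 100
Coverage = 89.38%

89.38%


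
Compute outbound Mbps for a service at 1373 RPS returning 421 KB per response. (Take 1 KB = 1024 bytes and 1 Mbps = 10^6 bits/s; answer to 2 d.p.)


Formula: Mbps = payload_bytes * RPS * 8 / 1e6
Payload per request = 421 KB = 421 * 1024 = 431104 bytes
Total bytes/sec = 431104 * 1373 = 591905792
Total bits/sec = 591905792 * 8 = 4735246336
Mbps = 4735246336 / 1e6 = 4735.25

4735.25 Mbps


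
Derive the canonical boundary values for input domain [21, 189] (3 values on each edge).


Range: [21, 189]
Boundaries: just below min, min, min+1, max-1, max, just above max
Values: [20, 21, 22, 188, 189, 190]

[20, 21, 22, 188, 189, 190]


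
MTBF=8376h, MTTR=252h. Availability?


Availability = MTBF / (MTBF + MTTR)
Availability = 8376 / (8376 + 252)
Availability = 8376 / 8628
Availability = 97.0793%

97.0793%


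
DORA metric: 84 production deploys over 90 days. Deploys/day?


Formula: deployments per day = releases / days
= 84 / 90
= 0.933 deploys/day
(equivalently, 6.53 deploys/week)

0.933 deploys/day


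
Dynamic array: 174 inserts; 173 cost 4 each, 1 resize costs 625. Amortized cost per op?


Formula: Amortized cost = Total cost / Operations
Total cost = (173 * 4) + (1 * 625)
Total cost = 692 + 625 = 1317
Amortized = 1317 / 174 = 7.569

7.569


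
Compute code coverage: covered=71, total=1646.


Coverage = covered / total * 100
Coverage = 71 / 1646 * 100
Coverage = 4.31%

4.31%


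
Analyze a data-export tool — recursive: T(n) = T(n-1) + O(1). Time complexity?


Reasoning: linear recursion with constant work per frame
Complexity: O(n)

O(n)


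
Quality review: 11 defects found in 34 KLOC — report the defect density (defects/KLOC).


Defect density = defects / KLOC
Defect density = 11 / 34
Defect density = 0.324 defects/KLOC

0.324 defects/KLOC


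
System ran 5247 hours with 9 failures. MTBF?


Formula: MTBF = Total operating time / Number of failures
MTBF = 5247 / 9
MTBF = 583.0 hours

583.0 hours


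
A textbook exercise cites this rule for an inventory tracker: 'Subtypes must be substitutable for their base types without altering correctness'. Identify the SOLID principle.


This describes the Liskov Substitution Principle (LSP)

Liskov Substitution Principle (LSP)


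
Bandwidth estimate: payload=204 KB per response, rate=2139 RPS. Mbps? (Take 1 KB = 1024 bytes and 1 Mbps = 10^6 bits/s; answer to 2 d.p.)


Formula: Mbps = payload_bytes * RPS * 8 / 1e6
Payload per request = 204 KB = 204 * 1024 = 208896 bytes
Total bytes/sec = 208896 * 2139 = 446828544
Total bits/sec = 446828544 * 8 = 3574628352
Mbps = 3574628352 / 1e6 = 3574.63

3574.63 Mbps


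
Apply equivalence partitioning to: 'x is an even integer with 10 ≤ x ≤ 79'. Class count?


Constraint: even integers in [10, 79]
Class 1: x < 10 — out-of-range invalid
Class 2: x in [10,79] but odd — wrong type invalid
Class 3: x in [10,79] and even — valid
Class 4: x > 79 — out-of-range invalid
Total equivalence classes: 4

4 equivalence classes


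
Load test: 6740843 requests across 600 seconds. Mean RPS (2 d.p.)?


Formula: throughput = requests / seconds
throughput = 6740843 / 600
throughput = 11234.74 requests/second

11234.74 requests/second


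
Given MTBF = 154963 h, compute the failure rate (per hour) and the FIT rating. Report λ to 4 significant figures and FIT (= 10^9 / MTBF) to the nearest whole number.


Formula: λ = 1 / MTBF; FIT = λ × 1e9 = 1e9 / MTBF
λ = 1 / 154963 ≈ 6.453e-06 failures/hour
FIT = 1e9 / 154963 ≈ 6453 failures per 1e9 hours (nearest whole number)

λ = 6.453e-06 /h, FIT = 6453


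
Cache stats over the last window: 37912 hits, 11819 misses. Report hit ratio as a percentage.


Formula: hit rate = hits / (hits + misses) * 100
hit rate = 37912 / (37912 + 11819) * 100
hit rate = 37912 / 49731 * 100
hit rate = 76.23%

76.23%


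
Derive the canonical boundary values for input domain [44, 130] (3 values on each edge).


Range: [44, 130]
Boundaries: just below min, min, min+1, max-1, max, just above max
Values: [43, 44, 45, 129, 130, 131]

[43, 44, 45, 129, 130, 131]


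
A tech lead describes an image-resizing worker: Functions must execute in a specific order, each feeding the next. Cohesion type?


Reasoning: Output of one is input to next
Type: Sequential cohesion

Sequential cohesion


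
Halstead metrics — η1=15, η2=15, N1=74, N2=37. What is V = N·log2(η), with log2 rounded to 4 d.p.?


Formula: V = N * log2(η), where N = N1 + N2 and η = η1 + η2
η = 15 + 15 = 30
N = 74 + 37 = 111
log2(30) ≈ 4.9069
V = 111 * 4.9069 = 544.67

544.67


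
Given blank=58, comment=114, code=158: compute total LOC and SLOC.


Total LOC = blank + comment + code
Total LOC = 58 + 114 + 158 = 330
SLOC (source only) = code = 158

Total LOC: 330, SLOC: 158


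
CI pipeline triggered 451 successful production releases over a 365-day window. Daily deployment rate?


Formula: deployments per day = releases / days
= 451 / 365
= 1.236 deploys/day
(equivalently, 8.65 deploys/week)

1.236 deploys/day


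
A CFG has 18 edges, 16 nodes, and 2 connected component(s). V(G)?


Formula: V(G) = E - N + 2P
V(G) = 18 - 16 + 2*2
V(G) = 2 + 4
V(G) = 6

6


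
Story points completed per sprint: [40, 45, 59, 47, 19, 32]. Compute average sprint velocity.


Formula: Avg velocity = Total points / Number of sprints
Points: [40, 45, 59, 47, 19, 32]
Sum = 40 + 45 + 59 + 47 + 19 + 32 = 242
Avg velocity = 242 / 6 = 40.33 points/sprint

40.33 points/sprint


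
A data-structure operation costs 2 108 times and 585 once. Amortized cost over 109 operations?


Formula: Amortized cost = Total cost / Operations
Total cost = (108 * 2) + (1 * 585)
Total cost = 216 + 585 = 801
Amortized = 801 / 109 = 7.3486

7.3486


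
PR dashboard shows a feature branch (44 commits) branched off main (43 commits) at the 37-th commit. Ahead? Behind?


Common ancestor: commit #37
feature commits after divergence: 44 - 37 = 7
main commits after divergence: 43 - 37 = 6
feature is 7 commits ahead of main
main is 6 commits ahead of feature

feature ahead: 7, main ahead: 6


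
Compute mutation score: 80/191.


Mutation score = killed / total * 100
Mutation score = 80 / 191 * 100
Mutation score = 41.88%

41.88%


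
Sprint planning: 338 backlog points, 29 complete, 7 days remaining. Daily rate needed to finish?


Formula: Required rate = Remaining points / Days left
Remaining = 338 - 29 = 309 points
Required rate = 309 / 7 = 44.14 points/day

44.14 points/day


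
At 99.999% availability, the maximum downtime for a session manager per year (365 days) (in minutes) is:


Formula: allowed downtime = period * (100 - SLA) / 100
Period (year (365 days)) = 525600 minutes
Unavailability fraction = (100 - 99.999) / 100
Allowed downtime = 525600 * (100 - 99.999) / 100
Allowed downtime = 5.256 minutes

5.256 minutes


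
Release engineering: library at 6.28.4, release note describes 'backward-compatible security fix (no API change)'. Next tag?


Current: 6.28.4
Change category: 'backward-compatible security fix (no API change)' → patch bump
SemVer rule: patch bump → increment PATCH (MAJOR and MINOR unchanged)
New: 6.28.5

6.28.5
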